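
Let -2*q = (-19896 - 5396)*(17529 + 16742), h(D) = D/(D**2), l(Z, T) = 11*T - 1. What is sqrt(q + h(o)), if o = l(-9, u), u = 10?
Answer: 3*sqrt(572124361695)/109 ≈ 20818.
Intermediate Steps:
l(Z, T) = -1 + 11*T
o = 109 (o = -1 + 11*10 = -1 + 110 = 109)
h(D) = 1/D (h(D) = D/D**2 = 1/D)
q = 433391066 (q = -(-19896 - 5396)*(17529 + 16742)/2 = -(-12646)*34271 = -1/2*(-866782132) = 433391066)
sqrt(q + h(o)) = sqrt(433391066 + 1/109) = sqrt(47239626195/109) = 3*sqrt(572124361695)/109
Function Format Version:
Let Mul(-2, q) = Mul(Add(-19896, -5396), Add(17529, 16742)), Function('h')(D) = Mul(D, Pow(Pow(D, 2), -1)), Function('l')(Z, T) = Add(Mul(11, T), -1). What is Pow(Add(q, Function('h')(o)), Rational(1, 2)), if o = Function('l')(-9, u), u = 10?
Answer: Mul(Rational(3, 109), Pow(572124361695, Rational(1, 2))) ≈ 20818.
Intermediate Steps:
Function('l')(Z, T) = Add(-1, Mul(11, T))
o = 109 (o = Add(-1, Mul(11, 10)) = Add(-1, 110) = 109)
Function('h')(D) = Pow(D, -1) (Function('h')(D) = Mul(D, Pow(D, -2)) = Pow(D, -1))
q = 433391066 (q = Mul(Rational(-1, 2), Mul(Add(-19896, -5396), Add(17529, 16742))) = Mul(Rational(-1, 2), Mul(-25292, 34271)) = Mul(Rational(-1, 2), -866782132) = 433391066)
Pow(Add(q, Function('h')(o)), Rational(1, 2)) = Pow(Add(433391066, Pow(109, -1)), Rational(1, 2)) = Pow(Add(433391066, Rational(1, 109)), Rational(1, 2)) = Pow(Rational(47239626195, 109), Rational(1, 2)) = Mul(Rational(3, 109), Pow(572124361695, Rational(1, 2)))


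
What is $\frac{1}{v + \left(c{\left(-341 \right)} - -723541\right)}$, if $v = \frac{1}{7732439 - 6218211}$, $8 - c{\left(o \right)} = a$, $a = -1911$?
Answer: $\frac{1514228}{1098511844881} \approx 1.3784 \cdot 10^{-6}$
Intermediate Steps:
$c{\left(o \right)} = 1919$ ($c{\left(o \right)} = 8 - -1911 = 8 + 1911 = 1919$)
$v = \frac{1}{1514228} \approx 6.604 \cdot 10^{-7}$
$\frac{1}{v + \left(c{\left(-341 \right)} - -723541\right)} = \frac{1}{\frac{1}{1514228} + \left(1919 - -723541\right)} = \frac{1}{\frac{1}{1514228} + \left(1919 + 723541\right)} = \frac{1}{\frac{1}{1514228} + 725460} = \frac{1}{\frac{1098511844881}{1514228}} = \frac{1514228}{1098511844881}$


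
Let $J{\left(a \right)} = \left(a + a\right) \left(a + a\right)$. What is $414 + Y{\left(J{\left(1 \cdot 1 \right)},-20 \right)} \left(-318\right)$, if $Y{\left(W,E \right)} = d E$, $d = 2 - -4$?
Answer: $38574$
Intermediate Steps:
$J{\left(a \right)} = 4 a^{2}$ ($J{\left(a \right)} = 2 a 2 a = 4 a^{2}$)
$d = 6$ ($d = 2 + 4 = 6$)
$Y{\left(W,E \right)} = 6 E$
$414 + Y{\left(J{\left(1 \cdot 1 \right)},-20 \right)} \left(-318\right) = 414 + 6 \left(-20\right) \left(-318\right) = 414 - -38160 = 414 + 38160 = 38574$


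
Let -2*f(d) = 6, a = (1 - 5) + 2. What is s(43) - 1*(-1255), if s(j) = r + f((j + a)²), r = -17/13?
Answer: 16259/13 ≈ 1250.7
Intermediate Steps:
a = -2 (a = -4 + 2 = -2)
f(d) = -3 (f(d) = -½*6 = -3)
r = -17/13 (r = -17*1/13 = -17/13 ≈ -1.3077)
s(j) = -56/13 (s(j) = -17/13 - 3 = -56/13)
s(43) - 1*(-1255) = -56/13 - 1*(-1255) = -56/13 + 1255 = 16259/13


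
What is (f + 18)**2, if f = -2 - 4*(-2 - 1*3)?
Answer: 1296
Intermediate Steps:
f = 18 (f = -2 - 4*(-2 - 3) = -2 - 4*(-5) = -2 + 20 = 18)
(f + 18)**2 = (18 + 18)**2 = 36**2 = 1296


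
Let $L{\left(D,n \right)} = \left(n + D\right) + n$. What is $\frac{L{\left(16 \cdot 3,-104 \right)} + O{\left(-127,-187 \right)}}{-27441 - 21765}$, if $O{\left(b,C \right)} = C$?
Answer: $\frac{347}{49206} \approx 0.007052$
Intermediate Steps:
$L{\left(D,n \right)} = D + 2 n$ ($L{\left(D,n \right)} = \left(D + n\right) + n = D + 2 n$)
$\frac{L{\left(16 \cdot 3,-104 \right)} + O{\left(-127,-187 \right)}}{-27441 - 21765} = \frac{\left(16 \cdot 3 + 2 \left(-104\right)\right) - 187}{-27441 - 21765} = \frac{\left(48 - 208\right) - 187}{-49206} = \left(-160 - 187\right) \left(- \frac{1}{49206}\right) = \left(-347\right) \left(- \frac{1}{49206}\right) = \frac{347}{49206}$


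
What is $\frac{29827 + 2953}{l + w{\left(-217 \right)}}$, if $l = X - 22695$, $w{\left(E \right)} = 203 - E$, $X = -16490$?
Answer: $- \frac{6556}{7753} \approx -0.84561$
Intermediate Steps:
$l = -39185$ ($l = -16490 - 22695 = -39185$)
$\frac{29827 + 2953}{l + w{\left(-217 \right)}} = \frac{29827 + 2953}{-39185 + \left(203 - -217\right)} = \frac{32780}{-39185 + \left(203 + 217\right)} = \frac{32780}{-39185 + 420} = \frac{32780}{-38765} = 32780 \left(- \frac{1}{38765}\right) = - \frac{6556}{7753}$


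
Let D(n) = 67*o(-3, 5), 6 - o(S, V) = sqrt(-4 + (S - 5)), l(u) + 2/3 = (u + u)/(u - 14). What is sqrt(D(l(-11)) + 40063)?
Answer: sqrt(40465 - 134*I*sqrt(3)) ≈ 201.16 - 0.5769*I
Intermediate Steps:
l(u) = -2/3 + 2*u/(-14 + u) (l(u) = -2/3 + (u + u)/(u - 14) = -2/3 + (2*u)/(-14 + u) = -2/3 + 2*u/(-14 + u))
o(S, V) = 6 - sqrt(-9 + S) (o(S, V) = 6 - sqrt(-4 + (S - 5)) = 6 - sqrt(-4 + (-5 + S)) = 6 - sqrt(-9 + S))
D(n) = 402 - 134*I*sqrt(3) (D(n) = 67*(6 - sqrt(-9 - 3)) = 67*(6 - sqrt(-12)) = 67*(6 - 2*I*sqrt(3)) = 402 - 134*I*sqrt(3))
sqrt(D(l(-11)) + 40063) = sqrt((402 - 134*I*sqrt(3)) + 40063) = sqrt(40465 - 134*I*sqrt(3))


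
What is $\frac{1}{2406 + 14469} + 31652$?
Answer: $\frac{534127501}{16875} \approx 31652.0$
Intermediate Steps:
$\frac{1}{2406 + 14469} + 31652 = \frac{1}{16875} + 31652 = \frac{534127501}{16875}$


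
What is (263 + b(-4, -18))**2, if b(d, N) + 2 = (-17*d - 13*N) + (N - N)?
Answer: 316969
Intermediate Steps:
b(d, N) = -2 - 17*d - 13*N (b(d, N) = -2 + ((-17*d - 13*N) + (N - N)) = -2 + ((-17*d - 13*N) + 0) = -2 + (-17*d - 13*N) = -2 - 17*d - 13*N)
(263 + b(-4, -18))**2 = (263 + (-2 - 17*(-4) - 13*(-18)))**2 = (263 + (-2 + 68 + 234))**2 = (263 + 300)**2 = 563**2 = 316969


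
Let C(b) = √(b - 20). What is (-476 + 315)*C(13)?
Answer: -161*I*√7 ≈ -425.97*I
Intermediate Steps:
C(b) = √(-20 + b)
(-476 + 315)*C(13) = (-476 + 315)*√(-20 + 13) = -161*I*√7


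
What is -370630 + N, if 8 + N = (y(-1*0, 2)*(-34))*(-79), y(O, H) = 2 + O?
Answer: -365266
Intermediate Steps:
N = 5364 (N = -8 + ((2 - 1*0)*(-34))*(-79) = -8 + ((2 + 0)*(-34))*(-79) = -8 + (2*(-34))*(-79) = -8 - 68*(-79) = -8 + 5372 = 5364)
-370630 + N = -370630 + 5364 = -365266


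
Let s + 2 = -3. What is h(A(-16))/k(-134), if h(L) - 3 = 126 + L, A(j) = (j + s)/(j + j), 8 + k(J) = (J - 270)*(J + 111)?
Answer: 4149/297088 ≈ 0.013966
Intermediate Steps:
s = -5 (s = -2 - 3 = -5)
k(J) = -8 + (-270 + J)*(111 + J) (k(J) = -8 + (J - 270)*(J + 111) = -8 + (-270 + J)*(111 + J))
A(j) = (-5 + j)/(2*j) (A(j) = (j - 5)/(j + j) = (-5 + j)/((2*j)) = (-5 + j)*(1/(2*j)) = (-5 + j)/(2*j))
h(L) = 129 + L (h(L) = 3 + (126 + L) = 129 + L)
h(A(-16))/k(-134) = (129 + (½)*(-5 - 16)/(-16))/(-29978 + (-134)² - 159*(-134)) = (129 + (½)*(-1/16)*(-21))/(-29978 + 17956 + 21306) = (129 + 21/32)/9284 = (4149/32)*(1/9284) = 4149/297088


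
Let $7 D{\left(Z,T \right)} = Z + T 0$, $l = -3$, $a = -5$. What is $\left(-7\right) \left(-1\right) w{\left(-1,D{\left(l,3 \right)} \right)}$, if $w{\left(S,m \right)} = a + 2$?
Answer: $-21$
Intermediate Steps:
$D{\left(Z,T \right)} = \frac{Z}{7}$ ($D{\left(Z,T \right)} = \frac{Z + T 0}{7} = \frac{Z + 0}{7} = \frac{Z}{7}$)
$w{\left(S,m \right)} = -3$ ($w{\left(S,m \right)} = -5 + 2 = -3$)
$\left(-7\right) \left(-1\right) w{\left(-1,D{\left(l,3 \right)} \right)} = \left(-7\right) \left(-1\right) \left(-3\right) = 7 \left(-3\right) = -21$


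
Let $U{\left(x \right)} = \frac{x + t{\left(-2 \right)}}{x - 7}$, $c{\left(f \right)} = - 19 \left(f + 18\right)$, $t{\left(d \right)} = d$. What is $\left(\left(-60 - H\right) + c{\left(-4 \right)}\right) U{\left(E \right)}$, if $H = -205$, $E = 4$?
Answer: $\frac{242}{3} \approx 80.667$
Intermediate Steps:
$c{\left(f \right)} = -342 - 19 f$ ($c{\left(f \right)} = - 19 \left(18 + f\right) = -342 - 19 f$)
$U{\left(x \right)} = \frac{-2 + x}{-7 + x}$ ($U{\left(x \right)} = \frac{x - 2}{x - 7} = \frac{-2 + x}{-7 + x}$)
$\left(\left(-60 - H\right) + c{\left(-4 \right)}\right) U{\left(E \right)} = \left(\left(-60 - -205\right) - 266\right) \frac{-2 + 4}{-7 + 4} = \left(\left(-60 + 205\right) + \left(-342 + 76\right)\right) \frac{1}{-3} \cdot 2 = \left(145 - 266\right) \left(\left(- \frac{1}{3}\right) 2\right) = \left(-121\right) \left(- \frac{2}{3}\right) = \frac{242}{3}$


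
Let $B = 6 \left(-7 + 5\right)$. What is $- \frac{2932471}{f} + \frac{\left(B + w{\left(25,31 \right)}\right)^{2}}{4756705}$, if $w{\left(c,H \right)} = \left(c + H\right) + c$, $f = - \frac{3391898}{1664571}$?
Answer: $\frac{800652881123745027}{556353730210} \approx 1.4391 \cdot 10^{6}$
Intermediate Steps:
$f = - \frac{116962}{57399}$ ($f = \left(-3391898\right) \frac{1}{1664571} = - \frac{116962}{57399} \approx -2.0377$)
$w{\left(c,H \right)} = H + 2 c$ ($w{\left(c,H \right)} = \left(H + c\right) + c = H + 2 c$)
$B = -12$ ($B = 6 \left(-2\right) = -12$)
$- \frac{2932471}{f} + \frac{\left(B + w{\left(25,31 \right)}\right)^{2}}{4756705} = - \frac{2932471}{- \frac{116962}{57399}} + \frac{\left(-12 + \left(31 + 2 \cdot 25\right)\right)^{2}}{4756705} = \left(-2932471\right) \left(- \frac{57399}{116962}\right) + \left(-12 + \left(31 + 50\right)\right)^{2} \cdot \frac{1}{4756705} = \frac{168320902929}{116962} + \left(-12 + 81\right)^{2} \cdot \frac{1}{4756705} = \frac{168320902929}{116962} + 69^{2} \cdot \frac{1}{4756705} = \frac{168320902929}{116962} + 4761 \cdot \frac{1}{4756705} = \frac{168320902929}{116962} + \frac{4761}{4756705} = \frac{800652881123745027}{556353730210}$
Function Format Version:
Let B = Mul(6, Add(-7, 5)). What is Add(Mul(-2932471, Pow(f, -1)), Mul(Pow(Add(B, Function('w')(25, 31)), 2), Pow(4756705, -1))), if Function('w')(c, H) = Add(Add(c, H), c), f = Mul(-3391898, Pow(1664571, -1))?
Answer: Rational(800652881123745027, 556353730210) ≈ 1.4391e+6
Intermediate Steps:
f = Rational(-116962, 57399) (f = Mul(-3391898, Rational(1, 1664571)) = Rational(-116962, 57399) ≈ -2.0377)
Function('w')(c, H) = Add(H, Mul(2, c)) (Function('w')(c, H) = Add(Add(H, c), c) = Add(H, Mul(2, c)))
B = -12 (B = Mul(6, -2) = -12)
Add(Mul(-2932471, Pow(f, -1)), Mul(Pow(Add(B, Function('w')(25, 31)), 2), Pow(4756705, -1))) = Add(Mul(-2932471, Pow(Rational(-116962, 57399), -1)), Mul(Pow(Add(-12, Add(31, Mul(2, 25))), 2), Pow(4756705, -1))) = Add(Mul(-2932471, Rational(-57399, 116962)), Mul(Pow(Add(-12, Add(31, 50)), 2), Rational(1, 4756705))) = Add(Rational(168320902929, 116962), Mul(Pow(Add(-12, 81), 2), Rational(1, 4756705))) = Add(Rational(168320902929, 116962), Mul(Pow(69, 2), Rational(1, 4756705))) = Add(Rational(168320902929, 116962), Mul(4761, Rational(1, 4756705))) = Add(Rational(168320902929, 116962), Rational(4761, 4756705)) = Rational(800652881123745027, 556353730210)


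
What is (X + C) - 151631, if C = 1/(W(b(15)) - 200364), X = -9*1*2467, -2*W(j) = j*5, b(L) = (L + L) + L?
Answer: -69699263804/400953 ≈ -1.7383e+5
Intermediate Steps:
b(L) = 3*L (b(L) = 2*L + L = 3*L)
W(j) = -5*j/2 (W(j) = -j*5/2 = -5*j/2)
X = -22203 (X = -9*2467 = -22203)
C = -2/400953 (C = 1/(-15*15/2 - 200364) = 1/(-5/2*45 - 200364) = 1/(-225/2 - 200364) = 1/(-400953/2) = -2/400953 ≈ -4.9881e-6)
(X + C) - 151631 = (-22203 - 2/400953) - 151631 = -8902359461/400953 - 151631 = -69699263804/400953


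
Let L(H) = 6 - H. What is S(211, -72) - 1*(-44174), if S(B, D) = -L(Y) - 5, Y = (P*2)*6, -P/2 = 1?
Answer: 44139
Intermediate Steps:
P = -2 (P = -2*1 = -2)
Y = -24 (Y = -2*2*6 = -4*6 = -24)
S(B, D) = -35 (S(B, D) = -(6 - 1*(-24)) - 5 = -(6 + 24) - 5 = -1*30 - 5 = -30 - 5 = -35)
S(211, -72) - 1*(-44174) = -35 - 1*(-44174) = -35 + 44174 = 44139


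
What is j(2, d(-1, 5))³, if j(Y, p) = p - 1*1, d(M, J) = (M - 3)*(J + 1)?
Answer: -15625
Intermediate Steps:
d(M, J) = (1 + J)*(-3 + M) (d(M, J) = (-3 + M)*(1 + J) = (1 + J)*(-3 + M))
j(Y, p) = -1 + p (j(Y, p) = p - 1 = -1 + p)
j(2, d(-1, 5))³ = (-1 + (-3 - 1 - 3*5 + 5*(-1)))³ = (-1 + (-3 - 1 - 15 - 5))³ = (-1 - 24)³ = (-25)³ = -15625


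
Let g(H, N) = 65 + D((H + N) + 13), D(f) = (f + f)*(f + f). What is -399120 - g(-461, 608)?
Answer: -501585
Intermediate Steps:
D(f) = 4*f² (D(f) = (2*f)*(2*f) = 4*f²)
g(H, N) = 65 + 4*(13 + H + N)² (g(H, N) = 65 + 4*((H + N) + 13)² = 65 + 4*(13 + H + N)²)
-399120 - g(-461, 608) = -399120 - (65 + 4*(13 - 461 + 608)²) = -399120 - (65 + 4*160²) = -399120 - (65 + 4*25600) = -399120 - (65 + 102400) = -399120 - 1*102465 = -399120 - 102465 = -501585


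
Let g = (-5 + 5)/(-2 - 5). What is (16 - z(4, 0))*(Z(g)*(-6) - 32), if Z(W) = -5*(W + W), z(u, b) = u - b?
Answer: -384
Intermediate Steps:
g = 0 (g = 0/(-7) = 0*(-1/7) = 0)
Z(W) = -10*W
(16 - z(4, 0))*(Z(g)*(-6) - 32) = (16 - (4 - 1*0))*(-10*0*(-6) - 32) = (16 - (4 + 0))*(0*(-6) - 32) = (16 - 1*4)*(0 - 32) = (16 - 4)*(-32) = 12*(-32) = -384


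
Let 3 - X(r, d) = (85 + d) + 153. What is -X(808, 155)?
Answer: 390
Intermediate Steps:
X(r, d) = -235 - d (X(r, d) = 3 - ((85 + d) + 153) = 3 - (238 + d) = 3 + (-238 - d) = -235 - d)
-X(808, 155) = -(-235 - 1*155) = -(-235 - 155) = -1*(-390) = 390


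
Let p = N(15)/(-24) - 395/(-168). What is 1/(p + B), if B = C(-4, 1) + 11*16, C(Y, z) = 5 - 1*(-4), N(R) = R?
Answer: 84/15685 ≈ 0.0053554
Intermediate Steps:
C(Y, z) = 9 (C(Y, z) = 5 + 4 = 9)
B = 185 (B = 9 + 11*16 = 9 + 176 = 185)
p = 145/84 (p = 15/(-24) - 395/(-168) = 15*(-1/24) - 395*(-1/168) = -5/8 + 395/168 = 145/84 ≈ 1.7262)
1/(p + B) = 1/(145/84 + 185) = 1/(15685/84) = 84/15685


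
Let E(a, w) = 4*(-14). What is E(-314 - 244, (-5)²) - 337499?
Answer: -337555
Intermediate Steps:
E(a, w) = -56
E(-314 - 244, (-5)²) - 337499 = -56 - 337499 = -337555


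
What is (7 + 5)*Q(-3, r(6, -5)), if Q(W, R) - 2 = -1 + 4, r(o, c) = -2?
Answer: 60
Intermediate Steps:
Q(W, R) = 5 (Q(W, R) = 2 + (-1 + 4) = 2 + 3 = 5)
(7 + 5)*Q(-3, r(6, -5)) = (7 + 5)*5 = 12*5 = 60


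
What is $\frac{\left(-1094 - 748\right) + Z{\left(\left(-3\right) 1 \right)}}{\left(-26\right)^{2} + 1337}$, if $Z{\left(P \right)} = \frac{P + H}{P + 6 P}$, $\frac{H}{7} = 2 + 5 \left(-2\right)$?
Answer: $- \frac{38623}{42273} \approx -0.91366$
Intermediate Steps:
$H = -56$ ($H = 7 \left(2 + 5 \left(-2\right)\right) = 7 \left(2 - 10\right) = 7 \left(-8\right) = -56$)
$Z{\left(P \right)} = \frac{-56 + P}{7 P}$ ($Z{\left(P \right)} = \frac{P - 56}{P + 6 P} = \frac{-56 + P}{7 P}$)
$\frac{\left(-1094 - 748\right) + Z{\left(\left(-3\right) 1 \right)}}{\left(-26\right)^{2} + 1337} = \frac{\left(-1094 - 748\right) + \frac{-56 - 3}{7 \left(\left(-3\right) 1\right)}}{\left(-26\right)^{2} + 1337} = \frac{-1842 + \frac{-56 - 3}{7 \left(-3\right)}}{676 + 1337} = \frac{-1842 + \frac{1}{7} \left(- \frac{1}{3}\right) \left(-59\right)}{2013} = \left(-1842 + \frac{59}{21}\right) \frac{1}{2013} = \left(- \frac{38623}{21}\right) \frac{1}{2013} = - \frac{38623}{42273}$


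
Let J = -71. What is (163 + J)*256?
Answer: 23552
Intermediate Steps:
(163 + J)*256 = (163 - 71)*256 = 92*256 = 23552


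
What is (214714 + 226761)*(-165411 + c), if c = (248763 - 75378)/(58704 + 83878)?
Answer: -10411948514760075/142582 ≈ -7.3024e+10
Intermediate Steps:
c = 173385/142582 ≈ 1.2160
(214714 + 226761)*(-165411 + c) = (214714 + 226761)*(-165411 + 173385/142582) = 441475*(-23584457817/142582) = -10411948514760075/142582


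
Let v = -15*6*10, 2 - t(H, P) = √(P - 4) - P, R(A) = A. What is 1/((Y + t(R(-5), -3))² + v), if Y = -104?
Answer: -I/(-10118*I + 210*√7) ≈ 9.8537e-5 - 5.4109e-6*I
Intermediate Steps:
t(H, P) = 2 + P - √(-4 + P) (t(H, P) = 2 - (√(P - 4) - P) = 2 - (√(-4 + P) - P) = 2 + (P - √(-4 + P)) = 2 + P - √(-4 + P))
v = -900 (v = -90*10 = -900)
1/((Y + t(R(-5), -3))² + v) = 1/((-104 + (2 - 3 - √(-4 - 3)))² - 900) = 1/((-104 + (2 - 3 - √(-7)))² - 900) = 1/((-104 + (2 - 3 - I*√7))² - 900) = 1/((-104 + (-1 - I*√7))² - 900) = 1/((-105 - I*√7)² - 900) = 1/(-900 + (-105 - I*√7)²)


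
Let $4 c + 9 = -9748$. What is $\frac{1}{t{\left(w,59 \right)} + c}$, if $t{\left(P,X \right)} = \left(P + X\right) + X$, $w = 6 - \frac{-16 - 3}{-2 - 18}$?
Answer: $- \frac{5}{11581} \approx -0.00043174$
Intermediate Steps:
$c = - \frac{9757}{4}$ ($c = - \frac{9}{4} + \frac{1}{4} \left(-9748\right) = - \frac{9}{4} - 2437 = - \frac{9757}{4} \approx -2439.3$)
$w = \frac{101}{20}$ ($w = 6 - - \frac{19}{-20} = 6 - \left(-19\right) \left(- \frac{1}{20}\right) = 6 - \frac{19}{20} = \frac{101}{20} \approx 5.05$)
$t{\left(P,X \right)} = P + 2 X$
$\frac{1}{t{\left(w,59 \right)} + c} = \frac{1}{\left(\frac{101}{20} + 2 \cdot 59\right) - \frac{9757}{4}} = \frac{1}{\left(\frac{101}{20} + 118\right) - \frac{9757}{4}} = \frac{1}{\frac{2461}{20} - \frac{9757}{4}} = \frac{1}{- \frac{11581}{5}} = - \frac{5}{11581}$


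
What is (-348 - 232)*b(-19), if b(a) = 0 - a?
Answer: -11020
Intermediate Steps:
b(a) = -a
(-348 - 232)*b(-19) = (-348 - 232)*(-1*(-19)) = -580*19 = -11020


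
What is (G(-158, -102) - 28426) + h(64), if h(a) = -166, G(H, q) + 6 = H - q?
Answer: -28654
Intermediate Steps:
G(H, q) = -6 + H - q (G(H, q) = -6 + (H - q) = -6 + H - q)
(G(-158, -102) - 28426) + h(64) = ((-6 - 158 - 1*(-102)) - 28426) - 166 = ((-6 - 158 + 102) - 28426) - 166 = (-62 - 28426) - 166 = -28488 - 166 = -28654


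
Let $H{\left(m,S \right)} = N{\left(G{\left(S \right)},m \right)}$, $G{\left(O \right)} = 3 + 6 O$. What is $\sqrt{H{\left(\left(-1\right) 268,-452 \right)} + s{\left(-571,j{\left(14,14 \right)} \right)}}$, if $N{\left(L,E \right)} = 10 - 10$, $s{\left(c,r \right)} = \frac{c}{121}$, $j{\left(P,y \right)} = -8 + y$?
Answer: $\frac{i \sqrt{571}}{11} \approx 2.1723 i$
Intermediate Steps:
$s{\left(c,r \right)} = \frac{c}{121}$
$N{\left(L,E \right)} = 0$
$H{\left(m,S \right)} = 0$
$\sqrt{H{\left(\left(-1\right) 268,-452 \right)} + s{\left(-571,j{\left(14,14 \right)} \right)}} = \sqrt{0 + \frac{1}{121} \left(-571\right)} = \sqrt{0 - \frac{571}{121}} = \sqrt{- \frac{571}{121}} = \frac{i \sqrt{571}}{11}$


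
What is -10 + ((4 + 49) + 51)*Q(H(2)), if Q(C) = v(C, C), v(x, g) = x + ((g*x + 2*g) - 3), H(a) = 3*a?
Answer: 5294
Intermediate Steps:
v(x, g) = -3 + x + 2*g + g*x (v(x, g) = x + ((2*g + g*x) - 3) = x + (-3 + 2*g + g*x) = -3 + x + 2*g + g*x)
Q(C) = -3 + C² + 3*C (Q(C) = -3 + C + 2*C + C*C = -3 + C + 2*C + C² = -3 + C² + 3*C)
-10 + ((4 + 49) + 51)*Q(H(2)) = -10 + ((4 + 49) + 51)*(-3 + (3*2)² + 3*(3*2)) = -10 + (53 + 51)*(-3 + 6² + 3*6) = -10 + 104*(-3 + 36 + 18) = -10 + 104*51 = -10 + 5304 = 5294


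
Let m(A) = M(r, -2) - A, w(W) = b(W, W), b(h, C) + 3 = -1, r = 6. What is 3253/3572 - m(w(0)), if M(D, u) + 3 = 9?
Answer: -32467/3572 ≈ -9.0893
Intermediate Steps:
M(D, u) = 6 (M(D, u) = -3 + 9 = 6)
b(h, C) = -4 (b(h, C) = -3 - 1 = -4)
w(W) = -4
m(A) = 6 - A
3253/3572 - m(w(0)) = 3253/3572 - (6 - 1*(-4)) = 3253*(1/3572) - (6 + 4) = 3253/3572 - 1*10 = 3253/3572 - 10 = -32467/3572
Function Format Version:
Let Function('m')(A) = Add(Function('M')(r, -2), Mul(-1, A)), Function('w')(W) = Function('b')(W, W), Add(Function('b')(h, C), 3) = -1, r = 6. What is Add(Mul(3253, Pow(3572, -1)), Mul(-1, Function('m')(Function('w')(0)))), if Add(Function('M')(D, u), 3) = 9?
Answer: Rational(-32467, 3572) ≈ -9.0893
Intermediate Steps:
Function('M')(D, u) = 6 (Function('M')(D, u) = Add(-3, 9) = 6)
Function('b')(h, C) = -4 (Function('b')(h, C) = Add(-3, -1) = -4)
Function('w')(W) = -4
Function('m')(A) = Add(6, Mul(-1, A))
Add(Mul(3253, Pow(3572, -1)), Mul(-1, Function('m')(Function('w')(0)))) = Add(Mul(3253, Pow(3572, -1)), Mul(-1, Add(6, Mul(-1, -4)))) = Add(Mul(3253, Rational(1, 3572)), Mul(-1, Add(6, 4))) = Add(Rational(3253, 3572), Mul(-1, 10)) = Add(Rational(3253, 3572), -10) = Rational(-32467, 3572)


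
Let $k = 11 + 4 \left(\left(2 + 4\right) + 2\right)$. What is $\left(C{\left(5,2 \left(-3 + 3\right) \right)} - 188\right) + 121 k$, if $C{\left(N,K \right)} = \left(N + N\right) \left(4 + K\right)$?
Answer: $5055$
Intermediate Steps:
$C{\left(N,K \right)} = 2 N \left(4 + K\right)$
$k = 43$ ($k = 11 + 4 \left(6 + 2\right) = 11 + 4 \cdot 8 = 11 + 32 = 43$)
$\left(C{\left(5,2 \left(-3 + 3\right) \right)} - 188\right) + 121 k = \left(2 \cdot 5 \left(4 + 2 \left(-3 + 3\right)\right) - 188\right) + 121 \cdot 43 = \left(2 \cdot 5 \left(4 + 2 \cdot 0\right) - 188\right) + 5203 = \left(2 \cdot 5 \left(4 + 0\right) - 188\right) + 5203 = \left(2 \cdot 5 \cdot 4 - 188\right) + 5203 = \left(40 - 188\right) + 5203 = -148 + 5203 = 5055$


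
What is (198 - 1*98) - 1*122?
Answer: -22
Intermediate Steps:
(198 - 1*98) - 1*122 = (198 - 98) - 122 = 100 - 122 = -22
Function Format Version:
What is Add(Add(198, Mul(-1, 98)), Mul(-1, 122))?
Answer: -22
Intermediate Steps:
Add(Add(198, Mul(-1, 98)), Mul(-1, 122)) = Add(Add(198, -98), -122) = Add(100, -122) = -22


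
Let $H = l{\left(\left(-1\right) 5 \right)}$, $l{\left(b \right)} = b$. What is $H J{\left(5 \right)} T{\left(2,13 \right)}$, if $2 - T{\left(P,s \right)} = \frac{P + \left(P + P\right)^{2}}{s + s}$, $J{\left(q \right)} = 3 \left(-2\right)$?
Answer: $\frac{510}{13} \approx 39.231$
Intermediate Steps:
$J{\left(q \right)} = -6$
$T{\left(P,s \right)} = 2 - \frac{P + 4 P^{2}}{2 s}$ ($T{\left(P,s \right)} = 2 - \frac{P + \left(P + P\right)^{2}}{s + s} = 2 - \frac{P + \left(2 P\right)^{2}}{2 s} = 2 - \left(P + 4 P^{2}\right) \frac{1}{2 s} = 2 - \frac{P + 4 P^{2}}{2 s}$)
$H = -5$ ($H = \left(-1\right) 5 = -5$)
$H J{\left(5 \right)} T{\left(2,13 \right)} = \left(-5\right) \left(-6\right) \frac{\left(-1\right) 2 - 4 \cdot 2^{2} + 4 \cdot 13}{2 \cdot 13} = 30 \cdot \frac{1}{2} \cdot \frac{1}{13} \left(-2 - 16 + 52\right) = 30 \cdot \frac{1}{2} \cdot \frac{1}{13} \cdot 34 = 30 \cdot \frac{17}{13} = \frac{510}{13}$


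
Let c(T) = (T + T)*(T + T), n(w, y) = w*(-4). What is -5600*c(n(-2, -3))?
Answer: -1433600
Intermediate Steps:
n(w, y) = -4*w
c(T) = 4*T² (c(T) = (2*T)*(2*T) = 4*T²)
-5600*c(n(-2, -3)) = -22400*(-4*(-2))² = -22400*8² = -22400*64 = -5600*256 = -1433600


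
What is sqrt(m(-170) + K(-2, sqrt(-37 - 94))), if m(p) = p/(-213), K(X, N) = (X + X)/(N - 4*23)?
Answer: sqrt(170/213 + 4/(92 - I*sqrt(131))) ≈ 0.91703 + 0.002904*I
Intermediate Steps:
K(X, N) = 2*X/(-92 + N) (K(X, N) = (2*X)/(N - 92) = (2*X)/(-92 + N) = 2*X/(-92 + N))
m(p) = -p/213 (m(p) = p*(-1/213) = -p/213)
sqrt(m(-170) + K(-2, sqrt(-37 - 94))) = sqrt(-1/213*(-170) + 2*(-2)/(-92 + sqrt(-37 - 94))) = sqrt(170/213 + 2*(-2)/(-92 + sqrt(-131))) = sqrt(170/213 + 2*(-2)/(-92 + I*sqrt(131))) = sqrt(170/213 - 4/(-92 + I*sqrt(131)))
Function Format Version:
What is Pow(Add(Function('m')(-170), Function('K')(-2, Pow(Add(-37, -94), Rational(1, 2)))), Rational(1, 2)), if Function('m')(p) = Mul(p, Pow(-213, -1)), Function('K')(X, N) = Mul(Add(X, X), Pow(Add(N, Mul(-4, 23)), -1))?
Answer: Pow(Add(Rational(170, 213), Mul(4, Pow(Add(92, Mul(-1, I, Pow(131, Rational(1, 2)))), -1))), Rational(1, 2)) ≈ Add(0.91703, Mul(0.002904, I))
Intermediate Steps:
Function('K')(X, N) = Mul(2, X, Pow(Add(-92, N), -1)) (Function('K')(X, N) = Mul(Mul(2, X), Pow(Add(N, -92), -1)) = Mul(Mul(2, X), Pow(Add(-92, N), -1)) = Mul(2, X, Pow(Add(-92, N), -1)))
Function('m')(p) = Mul(Rational(-1, 213), p) (Function('m')(p) = Mul(p, Rational(-1, 213)) = Mul(Rational(-1, 213), p))
Pow(Add(Function('m')(-170), Function('K')(-2, Pow(Add(-37, -94), Rational(1, 2)))), Rational(1, 2)) = Pow(Add(Mul(Rational(-1, 213), -170), Mul(2, -2, Pow(Add(-92, Pow(Add(-37, -94), Rational(1, 2))), -1))), Rational(1, 2)) = Pow(Add(Rational(170, 213), Mul(2, -2, Pow(Add(-92, Pow(-131, Rational(1, 2))), -1))), Rational(1, 2)) = Pow(Add(Rational(170, 213), Mul(2, -2, Pow(Add(-92, Mul(I, Pow(131, Rational(1, 2)))), -1))), Rational(1, 2)) = Pow(Add(Rational(170, 213), Mul(-4, Pow(Add(-92, Mul(I, Pow(131, Rational(1, 2)))), -1))), Rational(1, 2))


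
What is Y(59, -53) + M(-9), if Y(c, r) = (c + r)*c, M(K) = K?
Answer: 345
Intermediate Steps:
Y(c, r) = c*(c + r)
Y(59, -53) + M(-9) = 59*(59 - 53) - 9 = 59*6 - 9 = 354 - 9 = 345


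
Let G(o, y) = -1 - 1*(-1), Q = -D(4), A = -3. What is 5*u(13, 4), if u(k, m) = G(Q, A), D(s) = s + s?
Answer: 0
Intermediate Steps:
D(s) = 2*s
Q = -8 (Q = -2*4 = -1*8 = -8)
G(o, y) = 0 (G(o, y) = -1 + 1 = 0)
u(k, m) = 0
5*u(13, 4) = 5*0 = 0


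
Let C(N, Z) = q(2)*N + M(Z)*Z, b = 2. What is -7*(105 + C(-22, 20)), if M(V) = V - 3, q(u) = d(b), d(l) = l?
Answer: -2807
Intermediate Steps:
q(u) = 2
M(V) = -3 + V
C(N, Z) = 2*N + Z*(-3 + Z) (C(N, Z) = 2*N + (-3 + Z)*Z = 2*N + Z*(-3 + Z))
-7*(105 + C(-22, 20)) = -7*(105 + (2*(-22) + 20*(-3 + 20))) = -7*(105 + (-44 + 20*17)) = -7*(105 + (-44 + 340)) = -7*(105 + 296) = -7*401 = -2807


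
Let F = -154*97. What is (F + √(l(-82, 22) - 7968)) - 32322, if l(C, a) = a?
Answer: -47260 + I*√7946 ≈ -47260.0 + 89.14*I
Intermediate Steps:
F = -14938
(F + √(l(-82, 22) - 7968)) - 32322 = (-14938 + √(22 - 7968)) - 32322 = (-14938 + √(-7946)) - 32322 = (-14938 + I*√7946) - 32322 = -47260 + I*√7946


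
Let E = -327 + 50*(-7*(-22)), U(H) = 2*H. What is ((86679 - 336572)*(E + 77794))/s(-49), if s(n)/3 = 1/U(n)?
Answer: 695232812946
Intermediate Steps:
E = 7373 (E = -327 + 50*154 = -327 + 7700 = 7373)
s(n) = 3/(2*n) (s(n) = 3/((2*n)) = 3*(1/(2*n)) = 3/(2*n))
((86679 - 336572)*(E + 77794))/s(-49) = ((86679 - 336572)*(7373 + 77794))/(((3/2)/(-49))) = (-249893*85167)/(((3/2)*(-1/49))) = -21282637131/(-3/98) = -21282637131*(-98/3) = 695232812946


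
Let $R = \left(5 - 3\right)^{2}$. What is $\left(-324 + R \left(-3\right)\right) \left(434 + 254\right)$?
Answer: $-231168$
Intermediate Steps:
$R = 4$ ($R = 2^{2} = 4$)
$\left(-324 + R \left(-3\right)\right) \left(434 + 254\right) = \left(-324 + 4 \left(-3\right)\right) \left(434 + 254\right) = \left(-324 - 12\right) 688 = \left(-336\right) 688 = -231168$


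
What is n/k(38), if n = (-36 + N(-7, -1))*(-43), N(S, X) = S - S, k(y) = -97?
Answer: -1548/97 ≈ -15.959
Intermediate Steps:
N(S, X) = 0
n = 1548 (n = (-36 + 0)*(-43) = -36*(-43) = 1548)
n/k(38) = 1548/(-97) = 1548*(-1/97) = -1548/97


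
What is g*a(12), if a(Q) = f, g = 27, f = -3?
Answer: -81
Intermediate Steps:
a(Q) = -3
g*a(12) = 27*(-3) = -81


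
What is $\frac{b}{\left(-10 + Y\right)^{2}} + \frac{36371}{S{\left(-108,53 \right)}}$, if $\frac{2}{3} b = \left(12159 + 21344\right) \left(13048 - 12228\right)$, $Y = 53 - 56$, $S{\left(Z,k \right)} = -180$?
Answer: $\frac{7411417501}{30420} \approx 2.4364 \cdot 10^{5}$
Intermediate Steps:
$Y = -3$ ($Y = 53 - 56 = -3$)
$b = 41208690$ ($b = \frac{3 \left(12159 + 21344\right) \left(13048 - 12228\right)}{2} = \frac{3 \cdot 33503 \cdot 820}{2} = \frac{3}{2} \cdot 27472460 = 41208690$)
$\frac{b}{\left(-10 + Y\right)^{2}} + \frac{36371}{S{\left(-108,53 \right)}} = \frac{41208690}{\left(-10 - 3\right)^{2}} + \frac{36371}{-180} = \frac{41208690}{\left(-13\right)^{2}} + 36371 \left(- \frac{1}{180}\right) = \frac{41208690}{169} - \frac{36371}{180} = \frac{7411417501}{30420}$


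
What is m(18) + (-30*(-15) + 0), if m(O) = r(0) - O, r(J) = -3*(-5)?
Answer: 447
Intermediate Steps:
r(J) = 15
m(O) = 15 - O
m(18) + (-30*(-15) + 0) = (15 - 1*18) + (-30*(-15) + 0) = (15 - 18) + (450 + 0) = -3 + 450 = 447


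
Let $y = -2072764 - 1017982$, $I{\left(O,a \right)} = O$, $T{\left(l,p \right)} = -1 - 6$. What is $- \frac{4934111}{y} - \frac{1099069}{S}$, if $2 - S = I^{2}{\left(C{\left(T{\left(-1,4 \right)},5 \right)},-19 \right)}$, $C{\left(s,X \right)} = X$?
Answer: $\frac{3397056600027}{71087158} \approx 47787.0$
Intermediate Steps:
$T{\left(l,p \right)} = -7$ ($T{\left(l,p \right)} = -1 - 6 = -7$)
$y = -3090746$ ($y = -2072764 - 1017982 = -3090746$)
$S = -23$ ($S = 2 - 5^{2} = 2 - 25 = -23$)
$- \frac{4934111}{y} - \frac{1099069}{S} = - \frac{4934111}{-3090746} - \frac{1099069}{-23} = \left(-4934111\right) \left(- \frac{1}{3090746}\right) - - \frac{1099069}{23} = \frac{4934111}{3090746} + \frac{1099069}{23} = \frac{3397056600027}{71087158}$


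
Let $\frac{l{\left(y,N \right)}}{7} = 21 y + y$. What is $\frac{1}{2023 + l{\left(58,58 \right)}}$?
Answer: $\frac{1}{10955} \approx 9.1283 \cdot 10^{-5}$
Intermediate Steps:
$l{\left(y,N \right)} = 154 y$ ($l{\left(y,N \right)} = 7 \left(21 y + y\right) = 7 \cdot 22 y = 154 y$)
$\frac{1}{2023 + l{\left(58,58 \right)}} = \frac{1}{2023 + 154 \cdot 58} = \frac{1}{2023 + 8932} = \frac{1}{10955}$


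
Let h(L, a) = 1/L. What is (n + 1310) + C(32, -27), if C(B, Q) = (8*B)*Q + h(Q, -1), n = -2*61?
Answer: -154549/27 ≈ -5724.0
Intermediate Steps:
n = -122
C(B, Q) = 1/Q + 8*B*Q (C(B, Q) = (8*B)*Q + 1/Q = 8*B*Q + 1/Q = 1/Q + 8*B*Q)
(n + 1310) + C(32, -27) = (-122 + 1310) + (1/(-27) + 8*32*(-27)) = 1188 + (-1/27 - 6912) = 1188 - 186625/27 = -154549/27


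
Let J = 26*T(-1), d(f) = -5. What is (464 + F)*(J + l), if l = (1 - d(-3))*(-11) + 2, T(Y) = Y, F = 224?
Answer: -61920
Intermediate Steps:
l = -64 (l = (1 - 1*(-5))*(-11) + 2 = (1 + 5)*(-11) + 2 = 6*(-11) + 2 = -66 + 2 = -64)
J = -26 (J = 26*(-1) = -26)
(464 + F)*(J + l) = (464 + 224)*(-26 - 64) = 688*(-90) = -61920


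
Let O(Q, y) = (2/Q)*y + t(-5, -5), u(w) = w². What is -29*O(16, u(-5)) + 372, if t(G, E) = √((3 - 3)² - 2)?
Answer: 2251/8 - 29*I*√2 ≈ 281.38 - 41.012*I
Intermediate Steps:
t(G, E) = I*√2 (t(G, E) = √(0² - 2) = √(0 - 2) = √(-2) = I*√2)
O(Q, y) = I*√2 + 2*y/Q (O(Q, y) = (2/Q)*y + I*√2 = 2*y/Q + I*√2 = I*√2 + 2*y/Q)
-29*O(16, u(-5)) + 372 = -29*(I*√2 + 2*(-5)²/16) + 372 = -29*(I*√2 + 2*25*(1/16)) + 372 = -29*(I*√2 + 25/8) + 372 = -29*(25/8 + I*√2) + 372 = (-725/8 - 29*I*√2) + 372 = 2251/8 - 29*I*√2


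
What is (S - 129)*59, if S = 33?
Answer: -5664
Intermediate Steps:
(S - 129)*59 = (33 - 129)*59 = -96*59 = -5664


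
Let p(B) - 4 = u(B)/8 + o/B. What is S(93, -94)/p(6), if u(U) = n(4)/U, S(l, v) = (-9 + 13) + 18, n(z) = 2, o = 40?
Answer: 528/257 ≈ 2.0545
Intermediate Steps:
S(l, v) = 22 (S(l, v) = 4 + 18 = 22)
u(U) = 2/U
p(B) = 4 + 161/(4*B) (p(B) = 4 + ((2/B)/8 + 40/B) = 4 + ((2/B)*(⅛) + 40/B) = 4 + (1/(4*B) + 40/B) = 4 + 161/(4*B))
S(93, -94)/p(6) = 22/(4 + (161/4)/6) = 22/(4 + (161/4)*(⅙)) = 22/(4 + 161/24) = 22/(257/24) = 22*(24/257) = 528/257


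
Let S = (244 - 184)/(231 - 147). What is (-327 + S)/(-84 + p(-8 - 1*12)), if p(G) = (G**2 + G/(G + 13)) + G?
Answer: -571/523 ≈ -1.0918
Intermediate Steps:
S = 5/7 (S = 60/84 = 60*(1/84) = 5/7 ≈ 0.71429)
p(G) = G + G**2 + G/(13 + G) (p(G) = (G**2 + G/(13 + G)) + G = G + G**2 + G/(13 + G))
(-327 + S)/(-84 + p(-8 - 1*12)) = (-327 + 5/7)/(-84 + (-8 - 1*12)*(14 + (-8 - 1*12)**2 + 14*(-8 - 1*12))/(13 + (-8 - 1*12))) = -2284/(7*(-84 + (-8 - 12)*(14 + (-8 - 12)**2 + 14*(-8 - 12))/(13 + (-8 - 12)))) = -2284/(7*(-84 - 20*(14 + (-20)**2 + 14*(-20))/(13 - 20))) = -2284/(7*(-84 - 20*(14 + 400 - 280)/(-7))) = -2284/(7*(-84 - 20*(-1/7)*134)) = -2284/(7*(-84 + 2680/7)) = -2284/(7*2092/7) = -2284/7*7/2092 = -571/523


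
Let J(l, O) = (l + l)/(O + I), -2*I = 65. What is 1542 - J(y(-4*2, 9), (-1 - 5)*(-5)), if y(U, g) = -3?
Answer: 7698/5 ≈ 1539.6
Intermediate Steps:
I = -65/2 (I = -1/2*65 = -65/2 ≈ -32.500)
J(l, O) = 2*l/(-65/2 + O) (J(l, O) = (l + l)/(O - 65/2) = (2*l)/(-65/2 + O) = 2*l/(-65/2 + O))
1542 - J(y(-4*2, 9), (-1 - 5)*(-5)) = 1542 - 4*(-3)/(-65 + 2*((-1 - 5)*(-5))) = 1542 - 4*(-3)/(-65 + 2*(-6*(-5))) = 1542 - 4*(-3)/(-65 + 2*30) = 1542 - 4*(-3)/(-65 + 60) = 1542 - 4*(-3)/(-5) = 1542 - 4*(-3)*(-1)/5 = 1542 - 1*12/5 = 1542 - 12/5 = 7698/5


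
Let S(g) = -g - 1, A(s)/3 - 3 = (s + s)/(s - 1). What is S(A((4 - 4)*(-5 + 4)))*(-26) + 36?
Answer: 296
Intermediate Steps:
A(s) = 9 + 6*s/(-1 + s) (A(s) = 9 + 3*((s + s)/(s - 1)) = 9 + 3*((2*s)/(-1 + s)) = 9 + 3*(2*s/(-1 + s)) = 9 + 6*s/(-1 + s))
S(g) = -1 - g
S(A((4 - 4)*(-5 + 4)))*(-26) + 36 = (-1 - 3*(-3 + 5*((4 - 4)*(-5 + 4)))/(-1 + (4 - 4)*(-5 + 4)))*(-26) + 36 = (-1 - 3*(-3 + 5*(0*(-1)))/(-1 + 0*(-1)))*(-26) + 36 = (-1 - 3*(-3 + 5*0)/(-1 + 0))*(-26) + 36 = (-1 - 3*(-3 + 0)/(-1))*(-26) + 36 = (-1 - 3*(-1)*(-3))*(-26) + 36 = (-1 - 1*9)*(-26) + 36 = (-1 - 9)*(-26) + 36 = -10*(-26) + 36 = 260 + 36 = 296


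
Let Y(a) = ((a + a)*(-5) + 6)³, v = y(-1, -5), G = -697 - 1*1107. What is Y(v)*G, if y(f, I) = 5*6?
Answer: 45843579936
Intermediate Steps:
G = -1804 (G = -697 - 1107 = -1804)
y(f, I) = 30
v = 30
Y(a) = (6 - 10*a)³ (Y(a) = ((2*a)*(-5) + 6)³ = (-10*a + 6)³ = (6 - 10*a)³)
Y(v)*G = -8*(-3 + 5*30)³*(-1804) = -8*(-3 + 150)³*(-1804) = -8*147³*(-1804) = -8*3176523*(-1804) = -25412184*(-1804) = 45843579936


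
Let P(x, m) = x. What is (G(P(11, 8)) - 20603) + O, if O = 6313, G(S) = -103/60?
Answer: -857503/60 ≈ -14292.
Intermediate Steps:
G(S) = -103/60 (G(S) = -103*1/60 = -103/60)
(G(P(11, 8)) - 20603) + O = (-103/60 - 20603) + 6313 = -1236283/60 + 6313 = -857503/60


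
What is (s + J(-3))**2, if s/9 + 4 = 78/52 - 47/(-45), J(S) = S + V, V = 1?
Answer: 22801/100 ≈ 228.01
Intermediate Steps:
J(S) = 1 + S (J(S) = S + 1 = 1 + S)
s = -131/10 (s = -36 + 9*(78/52 - 47/(-45)) = -36 + 9*(78*(1/52) - 47*(-1/45)) = -36 + 9*(3/2 + 47/45) = -36 + 9*(229/90) = -36 + 229/10 = -131/10 ≈ -13.100)
(s + J(-3))**2 = (-131/10 + (1 - 3))**2 = (-131/10 - 2)**2 = (-151/10)**2 = 22801/100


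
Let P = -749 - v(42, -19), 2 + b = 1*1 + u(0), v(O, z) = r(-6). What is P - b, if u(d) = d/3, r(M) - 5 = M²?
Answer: -789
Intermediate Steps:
r(M) = 5 + M²
v(O, z) = 41 (v(O, z) = 5 + (-6)² = 5 + 36 = 41)
u(d) = d/3 (u(d) = d*(⅓) = d/3)
b = -1 (b = -2 + (1*1 + (⅓)*0) = -2 + (1 + 0) = -2 + 1 = -1)
P = -790 (P = -749 - 1*41 = -749 - 41 = -790)
P - b = -790 - 1*(-1) = -790 + 1 = -789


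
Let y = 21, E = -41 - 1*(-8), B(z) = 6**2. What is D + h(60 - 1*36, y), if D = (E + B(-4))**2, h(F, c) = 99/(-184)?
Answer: 1557/184 ≈ 8.4620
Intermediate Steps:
B(z) = 36
E = -33 (E = -41 + 8 = -33)
h(F, c) = -99/184 (h(F, c) = 99*(-1/184) = -99/184)
D = 9 (D = (-33 + 36)**2 = 3**2 = 9)
D + h(60 - 1*36, y) = 9 - 99/184 = 1557/184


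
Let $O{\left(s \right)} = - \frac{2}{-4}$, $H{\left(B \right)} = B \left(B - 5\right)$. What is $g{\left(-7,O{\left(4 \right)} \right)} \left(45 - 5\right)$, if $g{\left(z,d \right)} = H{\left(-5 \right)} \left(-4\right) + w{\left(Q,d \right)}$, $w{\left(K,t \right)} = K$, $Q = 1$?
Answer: $-7960$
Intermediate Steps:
$H{\left(B \right)} = B \left(-5 + B\right)$
$O{\left(s \right)} = \frac{1}{2}$ ($O{\left(s \right)} = \left(-2\right) \left(- \frac{1}{4}\right) = \frac{1}{2}$)
$g{\left(z,d \right)} = -199$ ($g{\left(z,d \right)} = - 5 \left(-5 - 5\right) \left(-4\right) + 1 = \left(-5\right) \left(-10\right) \left(-4\right) + 1 = 50 \left(-4\right) + 1 = -200 + 1 = -199$)
$g{\left(-7,O{\left(4 \right)} \right)} \left(45 - 5\right) = - 199 \left(45 - 5\right) = \left(-199\right) 40 = -7960$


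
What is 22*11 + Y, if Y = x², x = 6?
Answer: 278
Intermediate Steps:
Y = 36 (Y = 6² = 36)
22*11 + Y = 22*11 + 36 = 242 + 36 = 278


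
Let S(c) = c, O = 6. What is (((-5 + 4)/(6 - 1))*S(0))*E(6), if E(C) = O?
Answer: 0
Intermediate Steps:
E(C) = 6
(((-5 + 4)/(6 - 1))*S(0))*E(6) = (((-5 + 4)/(6 - 1))*0)*6 = (-1/5*0)*6 = (-1*⅕*0)*6 = -⅕*0*6 = 0*6 = 0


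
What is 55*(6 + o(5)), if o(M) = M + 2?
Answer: 715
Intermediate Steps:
o(M) = 2 + M
55*(6 + o(5)) = 55*(6 + (2 + 5)) = 55*(6 + 7) = 55*13 = 715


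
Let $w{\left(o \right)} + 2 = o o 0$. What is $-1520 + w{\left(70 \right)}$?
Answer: $-1522$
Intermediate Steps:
$w{\left(o \right)} = -2$ ($w{\left(o \right)} = -2 + o o 0 = -2 + o^{2} \cdot 0 = -2 + 0 = -2$)
$-1520 + w{\left(70 \right)} = -1520 - 2 = -1522$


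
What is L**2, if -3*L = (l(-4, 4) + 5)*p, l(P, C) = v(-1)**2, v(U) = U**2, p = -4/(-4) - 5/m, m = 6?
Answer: 1/9 ≈ 0.11111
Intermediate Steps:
p = 1/6 (p = -4/(-4) - 5/6 = -4*(-1/4) - 5*1/6 = 1 - 5/6 = 1/6 ≈ 0.16667)
l(P, C) = 1 (l(P, C) = ((-1)**2)**2 = 1**2 = 1)
L = -1/3 (L = -(1 + 5)/(3*6) = -2/6 = -1/3*1 = -1/3 ≈ -0.33333)
L**2 = (-1/3)**2 = 1/9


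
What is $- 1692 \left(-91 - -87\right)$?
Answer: $6768$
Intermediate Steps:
$- 1692 \left(-91 - -87\right) = - 1692 \left(-91 + 87\right) = \left(-1692\right) \left(-4\right) = 6768$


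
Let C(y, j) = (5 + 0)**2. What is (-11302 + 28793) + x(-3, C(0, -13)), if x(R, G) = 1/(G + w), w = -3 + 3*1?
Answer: 437276/25 ≈ 17491.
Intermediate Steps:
C(y, j) = 25 (C(y, j) = 5**2 = 25)
w = 0 (w = -3 + 3 = 0)
x(R, G) = 1/G (x(R, G) = 1/(G + 0) = 1/G)
(-11302 + 28793) + x(-3, C(0, -13)) = (-11302 + 28793) + 1/25 = 17491 + 1/25 = 437276/25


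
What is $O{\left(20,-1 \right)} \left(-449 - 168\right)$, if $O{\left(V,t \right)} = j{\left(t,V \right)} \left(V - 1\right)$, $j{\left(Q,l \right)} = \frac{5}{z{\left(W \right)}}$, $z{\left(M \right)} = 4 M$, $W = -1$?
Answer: $\frac{58615}{4} \approx 14654.0$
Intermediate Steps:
$j{\left(Q,l \right)} = - \frac{5}{4}$ ($j{\left(Q,l \right)} = \frac{5}{4 \left(-1\right)} = \frac{5}{-4} = 5 \left(- \frac{1}{4}\right) = - \frac{5}{4}$)
$O{\left(V,t \right)} = \frac{5}{4} - \frac{5 V}{4}$ ($O{\left(V,t \right)} = - \frac{5 \left(V - 1\right)}{4} = - \frac{5 \left(-1 + V\right)}{4} = \frac{5}{4} - \frac{5 V}{4}$)
$O{\left(20,-1 \right)} \left(-449 - 168\right) = \left(\frac{5}{4} - 25\right) \left(-449 - 168\right) = \left(\frac{5}{4} - 25\right) \left(-617\right) = \left(- \frac{95}{4}\right) \left(-617\right) = \frac{58615}{4}$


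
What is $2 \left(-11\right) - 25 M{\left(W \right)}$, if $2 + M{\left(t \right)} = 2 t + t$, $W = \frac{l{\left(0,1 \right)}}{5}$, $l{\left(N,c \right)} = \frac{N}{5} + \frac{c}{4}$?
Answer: $\frac{97}{4} \approx 24.25$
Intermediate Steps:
$l{\left(N,c \right)} = \frac{c}{4} + \frac{N}{5}$ ($l{\left(N,c \right)} = N \frac{1}{5} + c \frac{1}{4} = \frac{N}{5} + \frac{c}{4} = \frac{c}{4} + \frac{N}{5}$)
$W = \frac{1}{20}$ ($W = \frac{\frac{1}{4} \cdot 1 + \frac{1}{5} \cdot 0}{5} = \left(\frac{1}{4} + 0\right) \frac{1}{5} = \frac{1}{4} \cdot \frac{1}{5} = \frac{1}{20} \approx 0.05$)
$M{\left(t \right)} = -2 + 3 t$ ($M{\left(t \right)} = -2 + \left(2 t + t\right) = -2 + 3 t$)
$2 \left(-11\right) - 25 M{\left(W \right)} = 2 \left(-11\right) - 25 \left(-2 + 3 \cdot \frac{1}{20}\right) = -22 - 25 \left(-2 + \frac{3}{20}\right) = -22 - - \frac{185}{4} = -22 + \frac{185}{4} = \frac{97}{4}$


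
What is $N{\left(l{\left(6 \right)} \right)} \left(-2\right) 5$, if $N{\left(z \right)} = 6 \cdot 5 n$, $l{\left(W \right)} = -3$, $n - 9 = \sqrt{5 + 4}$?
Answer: $-3600$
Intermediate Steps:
$n = 12$ ($n = 9 + \sqrt{5 + 4} = 9 + \sqrt{9} = 9 + 3 = 12$)
$N{\left(z \right)} = 360$ ($N{\left(z \right)} = 6 \cdot 5 \cdot 12 = 30 \cdot 12 = 360$)
$N{\left(l{\left(6 \right)} \right)} \left(-2\right) 5 = 360 \left(-2\right) 5 = \left(-720\right) 5 = -3600$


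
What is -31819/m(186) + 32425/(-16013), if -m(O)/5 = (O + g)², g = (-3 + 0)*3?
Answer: -4569696478/2508356385 ≈ -1.8218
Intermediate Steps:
g = -9 (g = -3*3 = -9)
m(O) = -5*(-9 + O)² (m(O) = -5*(O - 9)² = -5*(-9 + O)²)
-31819/m(186) + 32425/(-16013) = -31819*(-1/(5*(-9 + 186)²)) + 32425/(-16013) = -31819/((-5*177²)) + 32425*(-1/16013) = -31819/((-5*31329)) - 32425/16013 = -31819/(-156645) - 32425/16013 = -31819*(-1/156645) - 32425/16013 = 31819/156645 - 32425/16013 = -4569696478/2508356385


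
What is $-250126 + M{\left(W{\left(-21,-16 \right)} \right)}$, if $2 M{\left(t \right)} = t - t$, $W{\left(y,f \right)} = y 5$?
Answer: $-250126$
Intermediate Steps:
$W{\left(y,f \right)} = 5 y$
$M{\left(t \right)} = 0$ ($M{\left(t \right)} = \frac{t - t}{2} = \frac{1}{2} \cdot 0 = 0$)
$-250126 + M{\left(W{\left(-21,-16 \right)} \right)} = -250126 + 0 = -250126$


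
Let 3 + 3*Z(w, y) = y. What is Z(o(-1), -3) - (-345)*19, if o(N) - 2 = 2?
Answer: 6553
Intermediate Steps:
o(N) = 4 (o(N) = 2 + 2 = 4)
Z(w, y) = -1 + y/3
Z(o(-1), -3) - (-345)*19 = (-1 + (⅓)*(-3)) - (-345)*19 = (-1 - 1) - 115*(-57) = -2 + 6555 = 6553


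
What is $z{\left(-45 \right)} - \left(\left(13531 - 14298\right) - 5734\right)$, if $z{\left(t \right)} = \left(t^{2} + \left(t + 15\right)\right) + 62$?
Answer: $8558$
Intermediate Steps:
$z{\left(t \right)} = 77 + t + t^{2}$ ($z{\left(t \right)} = \left(t^{2} + \left(15 + t\right)\right) + 62 = \left(15 + t + t^{2}\right) + 62 = 77 + t + t^{2}$)
$z{\left(-45 \right)} - \left(\left(13531 - 14298\right) - 5734\right) = \left(77 - 45 + \left(-45\right)^{2}\right) - \left(\left(13531 - 14298\right) - 5734\right) = \left(77 - 45 + 2025\right) - \left(-767 - 5734\right) = 2057 - -6501 = 2057 + 6501 = 8558$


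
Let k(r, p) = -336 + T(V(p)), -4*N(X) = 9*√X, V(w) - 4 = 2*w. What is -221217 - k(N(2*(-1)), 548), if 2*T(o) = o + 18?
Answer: -221440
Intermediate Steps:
V(w) = 4 + 2*w
T(o) = 9 + o/2 (T(o) = (o + 18)/2 = (18 + o)/2 = 9 + o/2)
N(X) = -9*√X/4
k(r, p) = -325 + p (k(r, p) = -336 + (9 + (4 + 2*p)/2) = -336 + (9 + (2 + p)) = -336 + (11 + p) = -325 + p)
-221217 - k(N(2*(-1)), 548) = -221217 - (-325 + 548) = -221217 - 1*223 = -221217 - 223 = -221440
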